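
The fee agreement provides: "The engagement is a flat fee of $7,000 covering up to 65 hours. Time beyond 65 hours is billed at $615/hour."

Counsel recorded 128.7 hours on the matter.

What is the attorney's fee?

Flat fee: $7,000.00
Excess hours: 128.7 − 65 = 63.7
Overrun: 63.7 × $615 = $39,175.50
Total: $7,000.00 + $39,175.50 = $46,175.50

$46,175.50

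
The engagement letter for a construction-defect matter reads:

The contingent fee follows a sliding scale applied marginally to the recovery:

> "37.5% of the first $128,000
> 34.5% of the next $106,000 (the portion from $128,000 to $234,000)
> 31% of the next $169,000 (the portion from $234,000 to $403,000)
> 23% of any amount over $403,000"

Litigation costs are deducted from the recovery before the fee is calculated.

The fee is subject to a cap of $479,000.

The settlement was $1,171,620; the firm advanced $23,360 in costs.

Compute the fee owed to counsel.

Fee base (net of costs): $1,171,620 − $23,360 = $1,148,260
First $128,000 at 37.5% = $48,000.00
Next $106,000 at 34.5% = $36,570.00
Next $169,000 at 31% = $52,390.00
Remaining $745,260 at 23% = $171,409.80
Fee: $48,000.00 + $36,570.00 + $52,390.00 + $171,409.80 = $308,369.80
$308,369.80 is under the $479,000 cap.

$308,369.80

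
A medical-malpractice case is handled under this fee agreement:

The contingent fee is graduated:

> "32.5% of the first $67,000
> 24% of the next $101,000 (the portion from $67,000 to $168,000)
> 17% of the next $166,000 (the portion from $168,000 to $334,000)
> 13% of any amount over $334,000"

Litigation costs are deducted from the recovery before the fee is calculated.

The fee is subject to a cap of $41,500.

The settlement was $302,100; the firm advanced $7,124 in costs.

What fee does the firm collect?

Fee base (net of costs): $302,100 − $7,124 = $294,976
First $67,000 at 32.5% = $21,775.00
Next $101,000 at 24% = $24,240.00
Remaining $126,976 at 17% = $21,585.92
Fee: $21,775.00 + $24,240.00 + $21,585.92 = $67,600.92
$67,600.92 exceeds the $41,500 cap, so the fee is capped at $41,500.00.

$41,500.00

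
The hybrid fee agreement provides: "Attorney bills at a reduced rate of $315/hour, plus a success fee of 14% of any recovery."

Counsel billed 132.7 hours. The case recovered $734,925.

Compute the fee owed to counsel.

$144,690.00

Hourly: 132.7 × $315 = $41,800.50
Success fee: 14% of $734,925 = $102,889.50
Total: $41,800.50 + $102,889.50 = $144,690.00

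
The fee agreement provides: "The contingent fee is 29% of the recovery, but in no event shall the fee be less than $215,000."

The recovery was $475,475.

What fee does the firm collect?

$215,000.00

29% of $475,475 = $137,887.75
That is below the $215,000 minimum, so the minimum applies.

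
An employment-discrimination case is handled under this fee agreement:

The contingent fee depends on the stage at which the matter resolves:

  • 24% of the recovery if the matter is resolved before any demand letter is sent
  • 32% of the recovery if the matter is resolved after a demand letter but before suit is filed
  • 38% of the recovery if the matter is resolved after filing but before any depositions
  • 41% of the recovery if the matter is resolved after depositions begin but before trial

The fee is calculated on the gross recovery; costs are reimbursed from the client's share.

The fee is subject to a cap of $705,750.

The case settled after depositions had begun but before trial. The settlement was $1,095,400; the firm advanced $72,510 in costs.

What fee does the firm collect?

$449,114.00

Fee base is the gross recovery, $1,095,400; costs are reimbursed separately.
The matter settled after depositions had begun but before trial, so the 41% rate applies.
$1,095,400 × 41% = $449,114.00
$449,114.00 is under the $705,750 cap.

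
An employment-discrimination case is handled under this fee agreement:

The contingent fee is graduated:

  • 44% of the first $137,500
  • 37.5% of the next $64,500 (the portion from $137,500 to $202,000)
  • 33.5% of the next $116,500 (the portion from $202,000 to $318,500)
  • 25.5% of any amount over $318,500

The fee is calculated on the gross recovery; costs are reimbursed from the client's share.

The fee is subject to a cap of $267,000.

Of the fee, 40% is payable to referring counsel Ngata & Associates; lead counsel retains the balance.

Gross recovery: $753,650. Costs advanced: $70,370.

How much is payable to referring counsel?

Fee base is the gross recovery, $753,650; costs are reimbursed separately.
First $137,500 at 44% = $60,500.00
Next $64,500 at 37.5% = $24,187.50
Next $116,500 at 33.5% = $39,027.50
Remaining $435,150 at 25.5% = $110,963.25
Fee: $60,500.00 + $24,187.50 + $39,027.50 + $110,963.25 = $234,678.25
$234,678.25 is under the $267,000 cap.
Referral share: 40% of $234,678.25 = $93,871.30; lead counsel retains $234,678.25 − $93,871.30 = $140,806.95.

$93,871.30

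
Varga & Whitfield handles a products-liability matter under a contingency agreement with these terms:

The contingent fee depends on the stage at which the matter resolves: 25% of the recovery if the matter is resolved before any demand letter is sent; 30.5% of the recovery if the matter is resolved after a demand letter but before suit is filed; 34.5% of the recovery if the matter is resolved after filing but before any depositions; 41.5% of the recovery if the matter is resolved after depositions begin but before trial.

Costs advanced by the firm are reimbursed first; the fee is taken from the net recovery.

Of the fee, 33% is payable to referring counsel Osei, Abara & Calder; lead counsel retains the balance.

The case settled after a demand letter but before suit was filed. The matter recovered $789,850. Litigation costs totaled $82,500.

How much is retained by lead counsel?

$144,546.97

Fee base (net of costs): $789,850 − $82,500 = $707,350
The matter settled after a demand letter but before suit was filed, so the 30.5% rate applies.
$707,350 × 30.5% = $215,741.75
Referral share: 33% of $215,741.75 = $71,194.78; lead counsel retains $215,741.75 − $71,194.78 = $144,546.97.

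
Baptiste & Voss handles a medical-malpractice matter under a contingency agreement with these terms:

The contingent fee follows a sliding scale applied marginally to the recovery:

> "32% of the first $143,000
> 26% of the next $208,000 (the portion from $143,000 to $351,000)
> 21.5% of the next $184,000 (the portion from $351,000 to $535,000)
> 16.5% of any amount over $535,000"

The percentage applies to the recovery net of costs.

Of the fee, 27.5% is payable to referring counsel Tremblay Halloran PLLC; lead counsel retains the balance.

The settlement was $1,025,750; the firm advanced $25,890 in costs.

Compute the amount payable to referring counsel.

$59,428.02

Fee base (net of costs): $1,025,750 − $25,890 = $999,860
First $143,000 at 32% = $45,760.00
Next $208,000 at 26% = $54,080.00
Next $184,000 at 21.5% = $39,560.00
Remaining $464,860 at 16.5% = $76,701.90
Fee: $45,760.00 + $54,080.00 + $39,560.00 + $76,701.90 = $216,101.90
Referral share: 27.5% of $216,101.90 = $59,428.02; lead counsel retains $216,101.90 − $59,428.02 = $156,673.88.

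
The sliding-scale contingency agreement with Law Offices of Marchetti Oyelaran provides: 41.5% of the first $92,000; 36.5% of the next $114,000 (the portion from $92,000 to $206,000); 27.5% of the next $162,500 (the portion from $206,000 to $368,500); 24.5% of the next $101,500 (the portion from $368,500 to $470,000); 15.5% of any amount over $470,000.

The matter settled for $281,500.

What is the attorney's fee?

First $92,000 at 41.5% = $38,180.00
Next $114,000 at 36.5% = $41,610.00
Remaining $75,500 at 27.5% = $20,762.50
Fee: $38,180.00 + $41,610.00 + $20,762.50 = $100,552.50

$100,552.50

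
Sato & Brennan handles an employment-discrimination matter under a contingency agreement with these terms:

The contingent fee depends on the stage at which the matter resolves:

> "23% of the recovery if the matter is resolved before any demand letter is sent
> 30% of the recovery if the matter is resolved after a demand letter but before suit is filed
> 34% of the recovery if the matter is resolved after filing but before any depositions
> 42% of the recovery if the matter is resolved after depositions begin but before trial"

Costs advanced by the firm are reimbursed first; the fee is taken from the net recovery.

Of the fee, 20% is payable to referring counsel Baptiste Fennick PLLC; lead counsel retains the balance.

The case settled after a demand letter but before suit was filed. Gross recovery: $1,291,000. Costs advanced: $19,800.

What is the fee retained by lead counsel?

$305,088.00

Fee base (net of costs): $1,291,000 − $19,800 = $1,271,200
The matter settled after a demand letter but before suit was filed, so the 30% rate applies.
$1,271,200 × 30% = $381,360.00
Referral share: 20% of $381,360.00 = $76,272.00; lead counsel retains $381,360.00 − $76,272.00 = $305,088.00.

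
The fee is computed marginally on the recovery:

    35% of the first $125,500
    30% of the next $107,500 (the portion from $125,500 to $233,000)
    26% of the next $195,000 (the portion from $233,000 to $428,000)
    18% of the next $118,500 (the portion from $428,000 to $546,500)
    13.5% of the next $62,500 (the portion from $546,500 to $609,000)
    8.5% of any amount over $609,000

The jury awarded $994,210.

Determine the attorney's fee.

First $125,500 at 35% = $43,925.00
Next $107,500 at 30% = $32,250.00
Next $195,000 at 26% = $50,700.00
Next $118,500 at 18% = $21,330.00
Next $62,500 at 13.5% = $8,437.50
Remaining $385,210 at 8.5% = $32,742.85
Fee: $43,925.00 + $32,250.00 + $50,700.00 + $21,330.00 + $8,437.50 + $32,742.85 = $189,385.35

$189,385.35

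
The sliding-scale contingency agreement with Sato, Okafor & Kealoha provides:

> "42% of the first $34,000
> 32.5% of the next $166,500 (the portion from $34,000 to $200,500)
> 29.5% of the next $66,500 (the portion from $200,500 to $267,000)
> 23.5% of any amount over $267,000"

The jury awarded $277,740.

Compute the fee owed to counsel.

$90,533.90

First $34,000 at 42% = $14,280.00
Next $166,500 at 32.5% = $54,112.50
Next $66,500 at 29.5% = $19,617.50
Remaining $10,740 at 23.5% = $2,523.90
Fee: $14,280.00 + $54,112.50 + $19,617.50 + $2,523.90 = $90,533.90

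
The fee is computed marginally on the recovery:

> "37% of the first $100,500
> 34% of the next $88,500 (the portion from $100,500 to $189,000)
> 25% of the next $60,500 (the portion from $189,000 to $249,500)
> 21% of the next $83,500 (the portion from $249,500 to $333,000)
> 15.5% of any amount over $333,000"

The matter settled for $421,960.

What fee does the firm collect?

First $100,500 at 37% = $37,185.00
Next $88,500 at 34% = $30,090.00
Next $60,500 at 25% = $15,125.00
Next $83,500 at 21% = $17,535.00
Remaining $88,960 at 15.5% = $13,788.80
Fee: $37,185.00 + $30,090.00 + $15,125.00 + $17,535.00 + $13,788.80 = $113,723.80

$113,723.80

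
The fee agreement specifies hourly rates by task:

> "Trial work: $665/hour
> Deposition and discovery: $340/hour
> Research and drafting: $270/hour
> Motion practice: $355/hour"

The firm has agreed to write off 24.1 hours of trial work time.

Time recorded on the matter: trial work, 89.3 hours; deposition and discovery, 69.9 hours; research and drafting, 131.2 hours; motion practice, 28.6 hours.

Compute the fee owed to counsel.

$112,701.00

Trial work: 89.3 × $665 = $59,384.50
Deposition and discovery: 69.9 × $340 = $23,766.00
Research and drafting: 131.2 × $270 = $35,424.00
Motion practice: 28.6 × $355 = $10,153.00
Subtotal: $128,727.50
Write-off: 24.1 × $665 = $16,026.50
Total: $128,727.50 − $16,026.50 = $112,701.00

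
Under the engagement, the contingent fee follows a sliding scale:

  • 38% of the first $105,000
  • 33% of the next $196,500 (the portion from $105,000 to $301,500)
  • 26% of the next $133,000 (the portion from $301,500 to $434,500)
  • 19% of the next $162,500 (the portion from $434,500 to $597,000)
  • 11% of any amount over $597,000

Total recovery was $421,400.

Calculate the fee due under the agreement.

First $105,000 at 38% = $39,900.00
Next $196,500 at 33% = $64,845.00
Remaining $119,900 at 26% = $31,174.00
Fee: $39,900.00 + $64,845.00 + $31,174.00 = $135,919.00

$135,919.00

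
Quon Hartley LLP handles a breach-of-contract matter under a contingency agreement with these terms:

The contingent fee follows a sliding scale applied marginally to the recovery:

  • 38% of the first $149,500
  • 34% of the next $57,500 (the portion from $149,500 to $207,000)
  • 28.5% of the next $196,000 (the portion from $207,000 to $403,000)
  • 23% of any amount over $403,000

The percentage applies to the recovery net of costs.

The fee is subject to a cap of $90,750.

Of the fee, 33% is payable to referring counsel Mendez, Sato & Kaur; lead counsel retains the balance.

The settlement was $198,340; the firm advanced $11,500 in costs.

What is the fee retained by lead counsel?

Fee base (net of costs): $198,340 − $11,500 = $186,840
First $149,500 at 38% = $56,810.00
Remaining $37,340 at 34% = $12,695.60
Fee: $56,810.00 + $12,695.60 = $69,505.60
$69,505.60 is under the $90,750 cap.
Referral share: 33% of $69,505.60 = $22,936.85; lead counsel retains $69,505.60 − $22,936.85 = $46,568.75.

$46,568.75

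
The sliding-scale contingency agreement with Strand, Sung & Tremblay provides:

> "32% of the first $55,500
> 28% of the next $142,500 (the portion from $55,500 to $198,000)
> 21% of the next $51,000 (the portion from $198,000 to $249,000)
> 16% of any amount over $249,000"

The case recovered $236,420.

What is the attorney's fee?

First $55,500 at 32% = $17,760.00
Next $142,500 at 28% = $39,900.00
Remaining $38,420 at 21% = $8,068.20
Fee: $17,760.00 + $39,900.00 + $8,068.20 = $65,728.20

$65,728.20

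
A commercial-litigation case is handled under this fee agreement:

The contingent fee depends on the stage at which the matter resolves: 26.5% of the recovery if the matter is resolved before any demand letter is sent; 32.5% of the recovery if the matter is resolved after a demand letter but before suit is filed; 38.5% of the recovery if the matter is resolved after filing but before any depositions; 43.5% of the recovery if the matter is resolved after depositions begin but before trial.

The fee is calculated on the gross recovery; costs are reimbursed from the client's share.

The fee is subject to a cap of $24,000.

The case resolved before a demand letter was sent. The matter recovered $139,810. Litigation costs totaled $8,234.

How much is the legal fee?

$24,000.00

Fee base is the gross recovery, $139,810; costs are reimbursed separately.
The matter resolved before a demand letter was sent, so the 26.5% rate applies.
$139,810 × 26.5% = $37,049.65
$37,049.65 exceeds the $24,000 cap, so the fee is capped at $24,000.00.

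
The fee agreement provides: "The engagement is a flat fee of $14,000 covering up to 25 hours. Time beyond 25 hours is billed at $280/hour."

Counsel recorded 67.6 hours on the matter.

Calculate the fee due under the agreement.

$25,928.00

Flat fee: $14,000.00
Excess hours: 67.6 − 25 = 42.6
Overrun: 42.6 × $280 = $11,928.00
Total: $14,000.00 + $11,928.00 = $25,928.00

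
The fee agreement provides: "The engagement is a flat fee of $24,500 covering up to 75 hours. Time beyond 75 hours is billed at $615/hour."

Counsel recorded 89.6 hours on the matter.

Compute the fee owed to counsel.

$33,479.00

Flat fee: $24,500.00
Excess hours: 89.6 − 75 = 14.6
Overrun: 14.6 × $615 = $8,979.00
Total: $24,500.00 + $8,979.00 = $33,479.00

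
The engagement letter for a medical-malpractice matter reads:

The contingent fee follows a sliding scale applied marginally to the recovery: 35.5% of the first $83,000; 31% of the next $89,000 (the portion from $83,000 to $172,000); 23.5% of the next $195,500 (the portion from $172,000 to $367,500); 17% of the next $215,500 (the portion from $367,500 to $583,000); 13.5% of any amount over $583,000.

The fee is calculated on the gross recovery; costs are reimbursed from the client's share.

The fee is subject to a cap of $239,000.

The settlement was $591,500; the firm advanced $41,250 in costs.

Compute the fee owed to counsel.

$140,780.00

Fee base is the gross recovery, $591,500; costs are reimbursed separately.
First $83,000 at 35.5% = $29,465.00
Next $89,000 at 31% = $27,590.00
Next $195,500 at 23.5% = $45,942.50
Next $215,500 at 17% = $36,635.00
Remaining $8,500 at 13.5% = $1,147.50
Fee: $29,465.00 + $27,590.00 + $45,942.50 + $36,635.00 + $1,147.50 = $140,780.00
$140,780.00 is under the $239,000 cap.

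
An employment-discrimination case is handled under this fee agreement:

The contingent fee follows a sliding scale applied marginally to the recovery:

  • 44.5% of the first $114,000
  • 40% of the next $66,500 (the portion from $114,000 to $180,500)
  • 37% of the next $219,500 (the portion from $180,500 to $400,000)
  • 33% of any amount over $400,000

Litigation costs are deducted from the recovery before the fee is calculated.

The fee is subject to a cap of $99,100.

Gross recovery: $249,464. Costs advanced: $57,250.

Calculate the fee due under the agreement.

$81,664.18

Fee base (net of costs): $249,464 − $57,250 = $192,214
First $114,000 at 44.5% = $50,730.00
Next $66,500 at 40% = $26,600.00
Remaining $11,714 at 37% = $4,334.18
Fee: $50,730.00 + $26,600.00 + $4,334.18 = $81,664.18
$81,664.18 is under the $99,100 cap.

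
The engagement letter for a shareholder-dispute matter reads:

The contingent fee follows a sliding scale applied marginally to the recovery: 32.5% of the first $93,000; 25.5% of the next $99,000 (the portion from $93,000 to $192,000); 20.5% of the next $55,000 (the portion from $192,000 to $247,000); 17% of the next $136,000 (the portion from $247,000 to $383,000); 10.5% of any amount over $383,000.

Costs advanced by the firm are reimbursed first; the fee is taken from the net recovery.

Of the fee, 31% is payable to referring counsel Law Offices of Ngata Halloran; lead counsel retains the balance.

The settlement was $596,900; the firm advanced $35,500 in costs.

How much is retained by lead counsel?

$74,931.93

Fee base (net of costs): $596,900 − $35,500 = $561,400
First $93,000 at 32.5% = $30,225.00
Next $99,000 at 25.5% = $25,245.00
Next $55,000 at 20.5% = $11,275.00
Next $136,000 at 17% = $23,120.00
Remaining $178,400 at 10.5% = $18,732.00
Fee: $30,225.00 + $25,245.00 + $11,275.00 + $23,120.00 + $18,732.00 = $108,597.00
Referral share: 31% of $108,597.00 = $33,665.07; lead counsel retains $108,597.00 − $33,665.07 = $74,931.93.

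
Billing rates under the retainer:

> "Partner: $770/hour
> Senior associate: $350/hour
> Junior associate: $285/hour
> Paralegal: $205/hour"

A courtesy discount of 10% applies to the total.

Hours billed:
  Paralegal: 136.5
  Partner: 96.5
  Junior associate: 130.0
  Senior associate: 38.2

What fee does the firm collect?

Partner: 96.5 × $770 = $74,305.00
Senior associate: 38.2 × $350 = $13,370.00
Junior associate: 130.0 × $285 = $37,050.00
Paralegal: 136.5 × $205 = $27,982.50
Subtotal: $152,707.50
Less 10% discount: −$15,270.75
Total: $152,707.50 − $15,270.75 = $137,436.75

$137,436.75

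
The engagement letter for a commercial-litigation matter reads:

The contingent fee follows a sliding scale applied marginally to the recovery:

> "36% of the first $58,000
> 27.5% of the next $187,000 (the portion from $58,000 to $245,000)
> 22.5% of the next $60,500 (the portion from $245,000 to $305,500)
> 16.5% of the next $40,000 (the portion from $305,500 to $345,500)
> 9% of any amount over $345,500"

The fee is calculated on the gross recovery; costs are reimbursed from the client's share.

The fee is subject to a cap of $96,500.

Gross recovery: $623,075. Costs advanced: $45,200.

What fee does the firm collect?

$96,500.00

Fee base is the gross recovery, $623,075; costs are reimbursed separately.
First $58,000 at 36% = $20,880.00
Next $187,000 at 27.5% = $51,425.00
Next $60,500 at 22.5% = $13,612.50
Next $40,000 at 16.5% = $6,600.00
Remaining $277,575 at 9% = $24,981.75
Fee: $20,880.00 + $51,425.00 + $13,612.50 + $6,600.00 + $24,981.75 = $117,499.25
$117,499.25 exceeds the $96,500 cap, so the fee is capped at $96,500.00.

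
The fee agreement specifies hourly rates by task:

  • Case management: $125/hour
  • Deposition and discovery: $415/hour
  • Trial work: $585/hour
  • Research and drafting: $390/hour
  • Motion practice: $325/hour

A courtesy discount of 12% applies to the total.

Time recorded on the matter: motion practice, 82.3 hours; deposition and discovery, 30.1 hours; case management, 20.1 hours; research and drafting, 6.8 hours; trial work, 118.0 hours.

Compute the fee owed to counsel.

Case management: 20.1 × $125 = $2,512.50
Deposition and discovery: 30.1 × $415 = $12,491.50
Trial work: 118.0 × $585 = $69,030.00
Research and drafting: 6.8 × $390 = $2,652.00
Motion practice: 82.3 × $325 = $26,747.50
Subtotal: $113,433.50
Less 12% discount: −$13,612.02
Total: $113,433.50 − $13,612.02 = $99,821.48

$99,821.48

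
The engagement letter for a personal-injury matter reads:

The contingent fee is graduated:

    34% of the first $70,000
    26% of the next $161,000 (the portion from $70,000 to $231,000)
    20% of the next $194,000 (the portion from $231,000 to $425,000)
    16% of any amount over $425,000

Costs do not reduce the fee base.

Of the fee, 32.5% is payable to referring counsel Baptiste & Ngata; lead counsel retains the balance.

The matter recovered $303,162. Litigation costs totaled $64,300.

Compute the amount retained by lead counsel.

Fee base is the gross recovery, $303,162; costs are reimbursed separately.
First $70,000 at 34% = $23,800.00
Next $161,000 at 26% = $41,860.00
Remaining $72,162 at 20% = $14,432.40
Fee: $23,800.00 + $41,860.00 + $14,432.40 = $80,092.40
Referral share: 32.5% of $80,092.40 = $26,030.03; lead counsel retains $80,092.40 − $26,030.03 = $54,062.37.

$54,062.37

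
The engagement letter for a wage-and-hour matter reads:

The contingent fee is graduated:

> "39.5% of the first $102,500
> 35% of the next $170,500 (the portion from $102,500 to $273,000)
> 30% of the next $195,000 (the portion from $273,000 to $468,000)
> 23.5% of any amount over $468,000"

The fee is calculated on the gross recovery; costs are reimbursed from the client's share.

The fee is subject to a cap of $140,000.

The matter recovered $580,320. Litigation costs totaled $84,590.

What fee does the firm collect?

Fee base is the gross recovery, $580,320; costs are reimbursed separately.
First $102,500 at 39.5% = $40,487.50
Next $170,500 at 35% = $59,675.00
Next $195,000 at 30% = $58,500.00
Remaining $112,320 at 23.5% = $26,395.20
Fee: $40,487.50 + $59,675.00 + $58,500.00 + $26,395.20 = $185,057.70
$185,057.70 exceeds the $140,000 cap, so the fee is capped at $140,000.00.

$140,000.00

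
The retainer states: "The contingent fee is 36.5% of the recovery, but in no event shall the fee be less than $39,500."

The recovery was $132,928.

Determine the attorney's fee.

$48,518.72

36.5% of $132,928 = $48,518.72
That exceeds the $39,500 minimum.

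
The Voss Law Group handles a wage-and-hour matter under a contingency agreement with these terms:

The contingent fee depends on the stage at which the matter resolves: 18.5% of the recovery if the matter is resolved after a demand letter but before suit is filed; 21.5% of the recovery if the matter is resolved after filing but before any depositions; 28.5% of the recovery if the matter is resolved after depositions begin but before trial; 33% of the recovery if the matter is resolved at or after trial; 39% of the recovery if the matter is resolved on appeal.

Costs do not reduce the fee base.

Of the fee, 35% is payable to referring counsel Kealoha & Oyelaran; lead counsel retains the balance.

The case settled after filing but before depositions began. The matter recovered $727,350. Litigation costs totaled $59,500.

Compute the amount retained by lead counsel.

Fee base is the gross recovery, $727,350; costs are reimbursed separately.
The matter settled after filing but before depositions began, so the 21.5% rate applies.
$727,350 × 21.5% = $156,380.25
Referral share: 35% of $156,380.25 = $54,733.09; lead counsel retains $156,380.25 − $54,733.09 = $101,647.16.

$101,647.16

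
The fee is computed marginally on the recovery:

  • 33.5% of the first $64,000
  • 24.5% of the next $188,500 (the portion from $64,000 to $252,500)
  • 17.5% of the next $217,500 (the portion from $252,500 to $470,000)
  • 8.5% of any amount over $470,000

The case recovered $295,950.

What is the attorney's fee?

First $64,000 at 33.5% = $21,440.00
Next $188,500 at 24.5% = $46,182.50
Remaining $43,450 at 17.5% = $7,603.75
Fee: $21,440.00 + $46,182.50 + $7,603.75 = $75,226.25

$75,226.25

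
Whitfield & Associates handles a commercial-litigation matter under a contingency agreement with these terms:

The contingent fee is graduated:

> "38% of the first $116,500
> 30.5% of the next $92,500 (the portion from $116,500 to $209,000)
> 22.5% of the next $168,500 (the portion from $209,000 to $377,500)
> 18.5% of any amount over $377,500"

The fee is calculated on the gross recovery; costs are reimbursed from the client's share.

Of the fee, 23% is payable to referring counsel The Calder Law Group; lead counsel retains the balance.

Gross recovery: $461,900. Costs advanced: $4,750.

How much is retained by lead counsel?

$97,026.93

Fee base is the gross recovery, $461,900; costs are reimbursed separately.
First $116,500 at 38% = $44,270.00
Next $92,500 at 30.5% = $28,212.50
Next $168,500 at 22.5% = $37,912.50
Remaining $84,400 at 18.5% = $15,614.00
Fee: $44,270.00 + $28,212.50 + $37,912.50 + $15,614.00 = $126,009.00
Referral share: 23% of $126,009.00 = $28,982.07; lead counsel retains $126,009.00 − $28,982.07 = $97,026.93.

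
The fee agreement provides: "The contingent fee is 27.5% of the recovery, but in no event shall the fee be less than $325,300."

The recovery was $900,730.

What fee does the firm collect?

27.5% of $900,730 = $247,700.75
That is below the $325,300 minimum, so the minimum applies.

$325,300.00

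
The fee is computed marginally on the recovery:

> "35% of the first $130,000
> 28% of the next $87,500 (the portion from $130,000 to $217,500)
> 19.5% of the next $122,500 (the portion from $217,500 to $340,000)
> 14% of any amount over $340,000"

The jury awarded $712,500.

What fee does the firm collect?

First $130,000 at 35% = $45,500.00
Next $87,500 at 28% = $24,500.00
Next $122,500 at 19.5% = $23,887.50
Remaining $372,500 at 14% = $52,150.00
Fee: $45,500.00 + $24,500.00 + $23,887.50 + $52,150.00 = $146,037.50

$146,037.50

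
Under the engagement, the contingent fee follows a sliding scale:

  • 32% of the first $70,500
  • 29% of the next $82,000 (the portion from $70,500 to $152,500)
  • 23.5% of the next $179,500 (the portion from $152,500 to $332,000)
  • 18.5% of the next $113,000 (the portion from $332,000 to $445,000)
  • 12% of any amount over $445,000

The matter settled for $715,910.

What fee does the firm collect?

$141,936.70

First $70,500 at 32% = $22,560.00
Next $82,000 at 29% = $23,780.00
Next $179,500 at 23.5% = $42,182.50
Next $113,000 at 18.5% = $20,905.00
Remaining $270,910 at 12% = $32,509.20
Fee: $22,560.00 + $23,780.00 + $42,182.50 + $20,905.00 + $32,509.20 = $141,936.70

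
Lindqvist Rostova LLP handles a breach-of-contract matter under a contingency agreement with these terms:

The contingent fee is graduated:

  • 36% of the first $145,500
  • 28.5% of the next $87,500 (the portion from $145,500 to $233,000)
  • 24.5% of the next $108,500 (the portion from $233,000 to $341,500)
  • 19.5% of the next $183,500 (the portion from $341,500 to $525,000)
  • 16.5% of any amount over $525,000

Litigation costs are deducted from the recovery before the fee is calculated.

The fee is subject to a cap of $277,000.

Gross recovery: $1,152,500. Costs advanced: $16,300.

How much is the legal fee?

$240,530.50

Fee base (net of costs): $1,152,500 − $16,300 = $1,136,200
First $145,500 at 36% = $52,380.00
Next $87,500 at 28.5% = $24,937.50
Next $108,500 at 24.5% = $26,582.50
Next $183,500 at 19.5% = $35,782.50
Remaining $611,200 at 16.5% = $100,848.00
Fee: $52,380.00 + $24,937.50 + $26,582.50 + $35,782.50 + $100,848.00 = $240,530.50
$240,530.50 is under the $277,000 cap.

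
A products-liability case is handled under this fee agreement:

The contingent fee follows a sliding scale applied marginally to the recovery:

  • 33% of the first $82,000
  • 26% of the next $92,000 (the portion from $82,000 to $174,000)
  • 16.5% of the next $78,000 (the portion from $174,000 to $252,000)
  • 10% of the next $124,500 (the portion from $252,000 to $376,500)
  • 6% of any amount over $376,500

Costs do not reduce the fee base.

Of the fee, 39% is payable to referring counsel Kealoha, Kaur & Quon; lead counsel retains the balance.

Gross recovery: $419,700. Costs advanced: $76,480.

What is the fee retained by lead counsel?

Fee base is the gross recovery, $419,700; costs are reimbursed separately.
First $82,000 at 33% = $27,060.00
Next $92,000 at 26% = $23,920.00
Next $78,000 at 16.5% = $12,870.00
Next $124,500 at 10% = $12,450.00
Remaining $43,200 at 6% = $2,592.00
Fee: $27,060.00 + $23,920.00 + $12,870.00 + $12,450.00 + $2,592.00 = $78,892.00
Referral share: 39% of $78,892.00 = $30,767.88; lead counsel retains $78,892.00 − $30,767.88 = $48,124.12.

$48,124.12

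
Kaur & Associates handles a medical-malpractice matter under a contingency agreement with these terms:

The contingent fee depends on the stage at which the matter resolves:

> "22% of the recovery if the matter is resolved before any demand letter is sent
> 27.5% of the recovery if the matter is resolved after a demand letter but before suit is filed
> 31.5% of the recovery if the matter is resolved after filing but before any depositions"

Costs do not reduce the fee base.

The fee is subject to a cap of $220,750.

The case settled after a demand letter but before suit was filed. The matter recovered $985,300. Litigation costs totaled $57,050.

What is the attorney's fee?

Fee base is the gross recovery, $985,300; costs are reimbursed separately.
The matter settled after a demand letter but before suit was filed, so the 27.5% rate applies.
$985,300 × 27.5% = $270,957.50
$270,957.50 exceeds the $220,750 cap, so the fee is capped at $220,750.00.

$220,750.00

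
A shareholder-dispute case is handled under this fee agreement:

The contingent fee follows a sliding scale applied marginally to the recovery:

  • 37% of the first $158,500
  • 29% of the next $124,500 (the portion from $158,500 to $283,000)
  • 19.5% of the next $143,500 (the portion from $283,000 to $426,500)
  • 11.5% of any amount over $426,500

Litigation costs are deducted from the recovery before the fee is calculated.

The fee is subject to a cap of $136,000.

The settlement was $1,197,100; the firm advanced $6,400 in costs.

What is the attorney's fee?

Fee base (net of costs): $1,197,100 − $6,400 = $1,190,700
First $158,500 at 37% = $58,645.00
Next $124,500 at 29% = $36,105.00
Next $143,500 at 19.5% = $27,982.50
Remaining $764,200 at 11.5% = $87,883.00
Fee: $58,645.00 + $36,105.00 + $27,982.50 + $87,883.00 = $210,615.50
$210,615.50 exceeds the $136,000 cap, so the fee is capped at $136,000.00.

$136,000.00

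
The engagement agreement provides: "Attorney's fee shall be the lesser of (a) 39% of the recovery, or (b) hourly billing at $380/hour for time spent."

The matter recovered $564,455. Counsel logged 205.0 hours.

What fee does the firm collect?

$77,900.00

(a) 39% of $564,455 = $220,137.45
(b) 205.0 × $380 = $77,900.00
The lesser is (b): $77,900.00.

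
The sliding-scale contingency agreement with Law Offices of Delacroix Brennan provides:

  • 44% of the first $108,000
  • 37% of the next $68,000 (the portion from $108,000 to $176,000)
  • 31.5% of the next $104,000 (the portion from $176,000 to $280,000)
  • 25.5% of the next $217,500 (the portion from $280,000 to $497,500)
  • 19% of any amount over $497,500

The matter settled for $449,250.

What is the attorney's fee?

$148,598.75

First $108,000 at 44% = $47,520.00
Next $68,000 at 37% = $25,160.00
Next $104,000 at 31.5% = $32,760.00
Remaining $169,250 at 25.5% = $43,158.75
Fee: $47,520.00 + $25,160.00 + $32,760.00 + $43,158.75 = $148,598.75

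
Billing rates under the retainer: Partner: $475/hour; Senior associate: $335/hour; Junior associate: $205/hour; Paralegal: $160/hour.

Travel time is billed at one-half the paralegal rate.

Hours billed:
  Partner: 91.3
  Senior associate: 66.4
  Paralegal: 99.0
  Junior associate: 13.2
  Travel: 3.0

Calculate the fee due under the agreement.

Partner: 91.3 × $475 = $43,367.50
Senior associate: 66.4 × $335 = $22,244.00
Junior associate: 13.2 × $205 = $2,706.00
Paralegal: 99.0 × $160 = $15,840.00
Subtotal: $43,367.50 + $22,244.00 + $2,706.00 + $15,840.00 = $84,157.50
Travel: 3.0 × ($160 ÷ 2) = 3.0 × $80.00 = $240.00
Total: $84,157.50 + $240.00 = $84,397.50

$84,397.50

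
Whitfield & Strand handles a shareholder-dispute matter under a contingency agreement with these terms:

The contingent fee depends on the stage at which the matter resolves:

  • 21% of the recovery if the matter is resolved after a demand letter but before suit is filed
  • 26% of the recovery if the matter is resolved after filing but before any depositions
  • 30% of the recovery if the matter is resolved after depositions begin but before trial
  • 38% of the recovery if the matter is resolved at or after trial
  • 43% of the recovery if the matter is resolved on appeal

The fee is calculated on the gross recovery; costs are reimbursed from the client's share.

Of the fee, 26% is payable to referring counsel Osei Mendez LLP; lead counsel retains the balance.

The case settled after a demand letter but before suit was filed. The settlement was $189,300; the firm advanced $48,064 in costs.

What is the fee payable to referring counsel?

$10,335.78

Fee base is the gross recovery, $189,300; costs are reimbursed separately.
The matter settled after a demand letter but before suit was filed, so the 21% rate applies.
$189,300 × 21% = $39,753.00
Referral share: 26% of $39,753.00 = $10,335.78; lead counsel retains $39,753.00 − $10,335.78 = $29,417.22.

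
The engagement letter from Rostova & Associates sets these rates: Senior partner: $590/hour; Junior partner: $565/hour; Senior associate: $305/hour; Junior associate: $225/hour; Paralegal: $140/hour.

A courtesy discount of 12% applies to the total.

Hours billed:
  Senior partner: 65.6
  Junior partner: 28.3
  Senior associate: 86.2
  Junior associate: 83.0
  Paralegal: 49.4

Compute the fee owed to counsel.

Senior partner: 65.6 × $590 = $38,704.00
Junior partner: 28.3 × $565 = $15,989.50
Senior associate: 86.2 × $305 = $26,291.00
Junior associate: 83.0 × $225 = $18,675.00
Paralegal: 49.4 × $140 = $6,916.00
Subtotal: $106,575.50
Less 12% discount: −$12,789.06
Total: $106,575.50 − $12,789.06 = $93,786.44

$93,786.44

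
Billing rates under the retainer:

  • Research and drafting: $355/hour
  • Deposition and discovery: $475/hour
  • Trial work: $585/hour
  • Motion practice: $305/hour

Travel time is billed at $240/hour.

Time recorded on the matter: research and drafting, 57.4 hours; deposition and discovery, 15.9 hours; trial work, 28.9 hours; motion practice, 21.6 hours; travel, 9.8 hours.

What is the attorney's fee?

$53,776.00

Research and drafting: 57.4 × $355 = $20,377.00
Deposition and discovery: 15.9 × $475 = $7,552.50
Trial work: 28.9 × $585 = $16,906.50
Motion practice: 21.6 × $305 = $6,588.00
Subtotal: $20,377.00 + $7,552.50 + $16,906.50 + $6,588.00 = $51,424.00
Travel: 9.8 × $240 = $2,352.00
Total: $51,424.00 + $2,352.00 = $53,776.00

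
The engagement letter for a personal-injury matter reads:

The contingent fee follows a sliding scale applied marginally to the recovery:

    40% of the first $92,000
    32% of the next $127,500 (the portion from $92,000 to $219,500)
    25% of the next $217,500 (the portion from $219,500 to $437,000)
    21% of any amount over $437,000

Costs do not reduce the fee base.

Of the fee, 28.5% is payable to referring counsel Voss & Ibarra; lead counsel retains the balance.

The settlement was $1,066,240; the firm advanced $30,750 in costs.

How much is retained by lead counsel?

$188,842.51

Fee base is the gross recovery, $1,066,240; costs are reimbursed separately.
First $92,000 at 40% = $36,800.00
Next $127,500 at 32% = $40,800.00
Next $217,500 at 25% = $54,375.00
Remaining $629,240 at 21% = $132,140.40
Fee: $36,800.00 + $40,800.00 + $54,375.00 + $132,140.40 = $264,115.40
Referral share: 28.5% of $264,115.40 = $75,272.89; lead counsel retains $264,115.40 − $75,272.89 = $188,842.51.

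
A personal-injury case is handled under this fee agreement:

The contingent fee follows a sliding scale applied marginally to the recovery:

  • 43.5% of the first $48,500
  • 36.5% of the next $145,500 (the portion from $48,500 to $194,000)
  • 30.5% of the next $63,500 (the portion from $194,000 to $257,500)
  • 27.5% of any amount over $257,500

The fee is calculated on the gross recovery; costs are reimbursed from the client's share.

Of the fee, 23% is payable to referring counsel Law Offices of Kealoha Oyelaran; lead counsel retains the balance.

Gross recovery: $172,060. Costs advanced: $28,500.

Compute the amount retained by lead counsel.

Fee base is the gross recovery, $172,060; costs are reimbursed separately.
First $48,500 at 43.5% = $21,097.50
Remaining $123,560 at 36.5% = $45,099.40
Fee: $21,097.50 + $45,099.40 = $66,196.90
Referral share: 23% of $66,196.90 = $15,225.29; lead counsel retains $66,196.90 − $15,225.29 = $50,971.61.

$50,971.61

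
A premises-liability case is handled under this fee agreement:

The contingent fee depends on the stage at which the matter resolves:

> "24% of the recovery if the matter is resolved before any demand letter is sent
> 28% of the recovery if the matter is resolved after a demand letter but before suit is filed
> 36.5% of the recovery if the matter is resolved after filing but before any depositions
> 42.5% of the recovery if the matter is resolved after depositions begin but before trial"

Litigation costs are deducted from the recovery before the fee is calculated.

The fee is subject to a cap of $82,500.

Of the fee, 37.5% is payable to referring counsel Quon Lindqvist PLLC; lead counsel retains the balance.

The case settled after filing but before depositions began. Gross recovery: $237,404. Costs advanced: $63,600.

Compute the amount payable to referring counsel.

Fee base (net of costs): $237,404 − $63,600 = $173,804
The matter settled after filing but before depositions began, so the 36.5% rate applies.
$173,804 × 36.5% = $63,438.46
$63,438.46 is under the $82,500 cap.
Referral share: 37.5% of $63,438.46 = $23,789.42; lead counsel retains $63,438.46 − $23,789.42 = $39,649.04.

$23,789.42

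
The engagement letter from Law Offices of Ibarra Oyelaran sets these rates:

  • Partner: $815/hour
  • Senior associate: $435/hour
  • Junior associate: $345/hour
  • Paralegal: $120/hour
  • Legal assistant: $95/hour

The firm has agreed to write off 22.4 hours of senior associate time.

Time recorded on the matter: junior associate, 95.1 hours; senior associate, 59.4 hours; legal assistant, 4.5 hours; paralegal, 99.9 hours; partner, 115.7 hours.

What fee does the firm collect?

$155,615.50

Partner: 115.7 × $815 = $94,295.50
Senior associate: 59.4 × $435 = $25,839.00
Junior associate: 95.1 × $345 = $32,809.50
Paralegal: 99.9 × $120 = $11,988.00
Legal assistant: 4.5 × $95 = $427.50
Subtotal: $165,359.50
Write-off: 22.4 × $435 = $9,744.00
Total: $165,359.50 − $9,744.00 = $155,615.50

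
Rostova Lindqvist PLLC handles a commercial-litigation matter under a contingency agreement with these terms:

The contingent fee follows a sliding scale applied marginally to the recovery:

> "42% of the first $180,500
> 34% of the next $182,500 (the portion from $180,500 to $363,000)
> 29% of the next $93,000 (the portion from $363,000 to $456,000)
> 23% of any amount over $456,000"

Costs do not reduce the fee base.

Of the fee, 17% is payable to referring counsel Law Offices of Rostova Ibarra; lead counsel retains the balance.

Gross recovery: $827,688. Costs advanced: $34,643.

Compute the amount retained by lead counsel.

Fee base is the gross recovery, $827,688; costs are reimbursed separately.
First $180,500 at 42% = $75,810.00
Next $182,500 at 34% = $62,050.00
Next $93,000 at 29% = $26,970.00
Remaining $371,688 at 23% = $85,488.24
Fee: $75,810.00 + $62,050.00 + $26,970.00 + $85,488.24 = $250,318.24
Referral share: 17% of $250,318.24 = $42,554.10; lead counsel retains $250,318.24 − $42,554.10 = $207,764.14.

$207,764.14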